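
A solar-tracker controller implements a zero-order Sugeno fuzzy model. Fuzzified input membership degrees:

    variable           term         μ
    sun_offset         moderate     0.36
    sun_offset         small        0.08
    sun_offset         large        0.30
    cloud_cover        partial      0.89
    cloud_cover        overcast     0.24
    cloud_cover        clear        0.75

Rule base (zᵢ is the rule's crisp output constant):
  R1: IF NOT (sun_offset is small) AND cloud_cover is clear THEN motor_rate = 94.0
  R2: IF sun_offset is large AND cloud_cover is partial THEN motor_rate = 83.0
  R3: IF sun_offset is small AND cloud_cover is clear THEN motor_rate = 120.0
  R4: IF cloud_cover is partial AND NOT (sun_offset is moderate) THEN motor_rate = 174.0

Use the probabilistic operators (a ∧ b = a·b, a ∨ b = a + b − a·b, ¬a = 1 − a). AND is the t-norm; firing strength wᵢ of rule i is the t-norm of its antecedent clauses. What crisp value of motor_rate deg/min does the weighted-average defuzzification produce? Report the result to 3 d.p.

121.853

R1 (z=94.0): ¬small=1−0.08=0.92, clear=0.75; AND[a·b] → w = 0.6900
R2 (z=83.0): large=0.30, partial=0.89; AND[a·b] → w = 0.2670
R3 (z=120.0): small=0.08, clear=0.75; AND[a·b] → w = 0.0600
R4 (z=174.0): partial=0.89, ¬moderate=1−0.36=0.64; AND[a·b] → w = 0.5696
Weighted average = (0.6900·94.0 + 0.2670·83.0 + 0.0600·120.0 + 0.5696·174.0) / (0.6900 + 0.2670 + 0.0600 + 0.5696)
  = 193.3314 / 1.5866 = 121.853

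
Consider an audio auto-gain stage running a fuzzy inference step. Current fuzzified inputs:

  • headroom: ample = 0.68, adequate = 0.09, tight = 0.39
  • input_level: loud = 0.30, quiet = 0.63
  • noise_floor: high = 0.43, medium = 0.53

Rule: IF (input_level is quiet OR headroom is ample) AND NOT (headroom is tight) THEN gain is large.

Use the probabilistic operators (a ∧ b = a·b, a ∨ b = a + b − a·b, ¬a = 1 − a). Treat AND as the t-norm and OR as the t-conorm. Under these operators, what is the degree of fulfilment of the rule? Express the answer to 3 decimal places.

0.538

firing strength: (quiet=0.63 OR ample=0.68) = 0.8816; AND[a·b] with ¬tight=1−0.39=0.61 → w = 0.5378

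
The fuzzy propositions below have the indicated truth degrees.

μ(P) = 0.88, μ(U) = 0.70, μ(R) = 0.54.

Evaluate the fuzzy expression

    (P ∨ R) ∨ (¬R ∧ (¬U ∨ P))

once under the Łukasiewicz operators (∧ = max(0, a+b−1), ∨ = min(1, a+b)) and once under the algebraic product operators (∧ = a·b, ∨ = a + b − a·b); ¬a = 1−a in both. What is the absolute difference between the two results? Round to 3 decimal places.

Under Łukasiewicz:
  P ∨ R = min(1, a+b) on (0.88, 0.54) = 1.00
  ¬R = 1 − 0.54 = 0.46
  ¬U = 1 − 0.70 = 0.30
  ¬U ∨ P = min(1, a+b) on (0.30, 0.88) = 1.00
  ¬R ∧ (¬U ∨ P) = max(0, a+b−1) on (0.46, 1.00) = 0.46
  (P ∨ R) ∨ (¬R ∧ (¬U ∨ P)) = min(1, a+b) on (1.00, 0.46) = 1.00
  → value = 1.0000
Under algebraic product:
  P ∨ R = a + b − a·b on (0.8800, 0.5400) = 0.9448
  ¬R = 1 − 0.5400 = 0.4600
  ¬U = 1 − 0.7000 = 0.3000
  ¬U ∨ P = a + b − a·b on (0.3000, 0.8800) = 0.9160
  ¬R ∧ (¬U ∨ P) = a·b on (0.4600, 0.9160) = 0.4214
  (P ∨ R) ∨ (¬R ∧ (¬U ∨ P)) = a + b − a·b on (0.9448, 0.4214) = 0.9681
  → value = 0.9681
|1.0000 − 0.9681| = 0.032

0.032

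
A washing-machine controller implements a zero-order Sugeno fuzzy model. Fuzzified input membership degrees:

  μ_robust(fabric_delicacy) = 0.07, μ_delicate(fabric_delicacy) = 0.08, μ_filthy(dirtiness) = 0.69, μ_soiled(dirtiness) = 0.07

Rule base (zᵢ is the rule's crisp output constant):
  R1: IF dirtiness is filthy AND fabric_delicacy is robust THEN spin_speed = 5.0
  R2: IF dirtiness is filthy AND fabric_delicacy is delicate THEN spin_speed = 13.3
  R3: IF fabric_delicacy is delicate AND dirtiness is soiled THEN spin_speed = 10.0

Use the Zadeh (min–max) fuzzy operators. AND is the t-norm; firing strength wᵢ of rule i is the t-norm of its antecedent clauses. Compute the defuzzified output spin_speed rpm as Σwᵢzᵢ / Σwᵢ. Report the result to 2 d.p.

R1 (z=5.0): filthy=0.69, robust=0.07; AND[min(a, b)] → w = 0.07
R2 (z=13.3): filthy=0.69, delicate=0.08; AND[min(a, b)] → w = 0.08
R3 (z=10.0): delicate=0.08, soiled=0.07; AND[min(a, b)] → w = 0.07
Weighted average = (0.07·5.0 + 0.08·13.3 + 0.07·10.0) / (0.07 + 0.08 + 0.07)
  = 2.1140 / 0.2200 = 9.61

9.61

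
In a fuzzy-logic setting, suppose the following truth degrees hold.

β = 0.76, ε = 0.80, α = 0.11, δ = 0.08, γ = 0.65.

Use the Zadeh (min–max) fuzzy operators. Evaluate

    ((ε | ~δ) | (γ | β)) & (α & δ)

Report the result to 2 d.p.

~δ = 1 − 0.08 = 0.92
ε | ~δ = max(a, b) on (0.80, 0.92) = 0.92
γ | β = max(a, b) on (0.65, 0.76) = 0.76
(ε | ~δ) | (γ | β) = max(a, b) on (0.92, 0.76) = 0.92
α & δ = min(a, b) on (0.11, 0.08) = 0.08
((ε | ~δ) | (γ | β)) & (α & δ) = min(a, b) on (0.92, 0.08) = 0.08

0.08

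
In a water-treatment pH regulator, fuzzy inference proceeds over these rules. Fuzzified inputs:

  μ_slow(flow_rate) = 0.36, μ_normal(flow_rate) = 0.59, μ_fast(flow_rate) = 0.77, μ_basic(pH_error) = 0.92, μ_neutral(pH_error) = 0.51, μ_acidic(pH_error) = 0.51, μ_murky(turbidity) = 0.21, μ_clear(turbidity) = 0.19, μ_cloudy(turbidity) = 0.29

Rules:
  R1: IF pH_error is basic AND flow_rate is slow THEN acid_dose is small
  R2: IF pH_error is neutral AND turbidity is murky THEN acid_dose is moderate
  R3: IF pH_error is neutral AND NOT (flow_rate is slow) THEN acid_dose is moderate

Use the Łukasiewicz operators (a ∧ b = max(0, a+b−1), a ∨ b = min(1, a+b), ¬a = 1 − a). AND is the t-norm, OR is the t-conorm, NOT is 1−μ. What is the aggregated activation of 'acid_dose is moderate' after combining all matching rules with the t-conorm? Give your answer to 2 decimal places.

0.15

R1: basic=0.92, slow=0.36; AND[max(0, a+b−1)] → w = 0.28
R2: neutral=0.51, murky=0.21; AND[max(0, a+b−1)] → w = 0.00
R3: neutral=0.51, ¬slow=1−0.36=0.64; AND[max(0, a+b−1)] → w = 0.15
Rules with consequent 'moderate': {R2, R3} → strengths 0.00, 0.15
Aggregate via t-conorm [min(1, a+b)]: 0.15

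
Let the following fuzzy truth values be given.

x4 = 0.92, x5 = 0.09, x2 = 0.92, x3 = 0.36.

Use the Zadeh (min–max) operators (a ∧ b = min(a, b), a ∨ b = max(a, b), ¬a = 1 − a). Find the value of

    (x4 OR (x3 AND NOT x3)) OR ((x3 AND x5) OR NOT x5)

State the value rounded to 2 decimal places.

NOT x3 = 1 − 0.36 = 0.64
x3 AND NOT x3 = min(a, b) on (0.36, 0.64) = 0.36
x4 OR (x3 AND NOT x3) = max(a, b) on (0.92, 0.36) = 0.92
x3 AND x5 = min(a, b) on (0.36, 0.09) = 0.09
NOT x5 = 1 − 0.09 = 0.91
(x3 AND x5) OR NOT x5 = max(a, b) on (0.09, 0.91) = 0.91
(x4 OR (x3 AND NOT x3)) OR ((x3 AND x5) OR NOT x5) = max(a, b) on (0.92, 0.91) = 0.92

0.92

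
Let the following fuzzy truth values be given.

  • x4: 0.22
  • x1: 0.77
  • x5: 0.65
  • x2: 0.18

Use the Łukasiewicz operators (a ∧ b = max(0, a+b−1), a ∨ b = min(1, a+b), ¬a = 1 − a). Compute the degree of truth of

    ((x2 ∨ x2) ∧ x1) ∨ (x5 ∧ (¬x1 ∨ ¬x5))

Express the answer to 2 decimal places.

0.36

x2 ∨ x2 = min(1, a+b) on (0.18, 0.18) = 0.36
(x2 ∨ x2) ∧ x1 = max(0, a+b−1) on (0.36, 0.77) = 0.13
¬x1 = 1 − 0.77 = 0.23
¬x5 = 1 − 0.65 = 0.35
¬x1 ∨ ¬x5 = min(1, a+b) on (0.23, 0.35) = 0.58
x5 ∧ (¬x1 ∨ ¬x5) = max(0, a+b−1) on (0.65, 0.58) = 0.23
((x2 ∨ x2) ∧ x1) ∨ (x5 ∧ (¬x1 ∨ ¬x5)) = min(1, a+b) on (0.13, 0.23) = 0.36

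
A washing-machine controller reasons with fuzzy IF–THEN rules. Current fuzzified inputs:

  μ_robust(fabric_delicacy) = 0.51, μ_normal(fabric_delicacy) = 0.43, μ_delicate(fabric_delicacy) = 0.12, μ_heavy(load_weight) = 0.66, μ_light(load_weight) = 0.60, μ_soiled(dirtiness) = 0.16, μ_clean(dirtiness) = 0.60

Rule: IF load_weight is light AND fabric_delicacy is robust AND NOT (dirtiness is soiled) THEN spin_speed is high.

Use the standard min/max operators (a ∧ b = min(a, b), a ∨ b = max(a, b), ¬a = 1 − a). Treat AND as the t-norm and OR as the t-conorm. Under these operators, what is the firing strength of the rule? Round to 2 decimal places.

0.51

firing strength: light=0.60, robust=0.51, ¬soiled=1−0.16=0.84; AND[min(a, b)] → w = 0.51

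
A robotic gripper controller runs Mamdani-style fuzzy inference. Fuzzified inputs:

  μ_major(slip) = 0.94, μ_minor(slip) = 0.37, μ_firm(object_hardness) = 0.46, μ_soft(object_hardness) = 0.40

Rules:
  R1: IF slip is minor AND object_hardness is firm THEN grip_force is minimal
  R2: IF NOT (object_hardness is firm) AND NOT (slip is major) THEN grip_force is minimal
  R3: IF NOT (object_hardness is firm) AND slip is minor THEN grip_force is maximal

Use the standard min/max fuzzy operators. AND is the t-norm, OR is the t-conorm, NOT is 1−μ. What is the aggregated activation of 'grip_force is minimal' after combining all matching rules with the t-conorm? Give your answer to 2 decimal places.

R1: minor=0.37, firm=0.46; AND[min(a, b)] → w = 0.37
R2: ¬firm=1−0.46=0.54, ¬major=1−0.94=0.06; AND[min(a, b)] → w = 0.06
R3: ¬firm=1−0.46=0.54, minor=0.37; AND[min(a, b)] → w = 0.37
Rules with consequent 'minimal': {R1, R2} → strengths 0.37, 0.06
Aggregate via t-conorm [max(a, b)]: 0.37

0.37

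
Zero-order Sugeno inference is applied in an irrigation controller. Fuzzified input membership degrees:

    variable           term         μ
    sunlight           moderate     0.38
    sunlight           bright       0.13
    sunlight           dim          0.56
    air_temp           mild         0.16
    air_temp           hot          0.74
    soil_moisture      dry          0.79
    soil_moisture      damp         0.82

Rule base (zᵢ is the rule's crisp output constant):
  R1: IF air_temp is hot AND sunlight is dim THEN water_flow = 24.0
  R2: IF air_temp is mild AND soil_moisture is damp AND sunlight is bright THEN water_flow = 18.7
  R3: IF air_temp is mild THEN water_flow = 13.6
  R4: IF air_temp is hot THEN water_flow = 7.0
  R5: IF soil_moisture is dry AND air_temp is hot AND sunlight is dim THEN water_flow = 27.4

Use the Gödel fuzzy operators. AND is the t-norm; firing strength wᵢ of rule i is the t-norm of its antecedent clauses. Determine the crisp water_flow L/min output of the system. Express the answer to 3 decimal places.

17.940

R1 (z=24.0): hot=0.74, dim=0.56; AND[min(a, b)] → w = 0.56
R2 (z=18.7): mild=0.16, damp=0.82, bright=0.13; AND[min(a, b)] → w = 0.13
R3 (z=13.6): mild=0.16 → w = 0.16
R4 (z=7.0): hot=0.74 → w = 0.74
R5 (z=27.4): dry=0.79, hot=0.74, dim=0.56; AND[min(a, b)] → w = 0.56
Weighted average = (0.56·24.0 + 0.13·18.7 + 0.16·13.6 + 0.74·7.0 + 0.56·27.4) / (0.56 + 0.13 + 0.16 + 0.74 + 0.56)
  = 38.5710 / 2.1500 = 17.940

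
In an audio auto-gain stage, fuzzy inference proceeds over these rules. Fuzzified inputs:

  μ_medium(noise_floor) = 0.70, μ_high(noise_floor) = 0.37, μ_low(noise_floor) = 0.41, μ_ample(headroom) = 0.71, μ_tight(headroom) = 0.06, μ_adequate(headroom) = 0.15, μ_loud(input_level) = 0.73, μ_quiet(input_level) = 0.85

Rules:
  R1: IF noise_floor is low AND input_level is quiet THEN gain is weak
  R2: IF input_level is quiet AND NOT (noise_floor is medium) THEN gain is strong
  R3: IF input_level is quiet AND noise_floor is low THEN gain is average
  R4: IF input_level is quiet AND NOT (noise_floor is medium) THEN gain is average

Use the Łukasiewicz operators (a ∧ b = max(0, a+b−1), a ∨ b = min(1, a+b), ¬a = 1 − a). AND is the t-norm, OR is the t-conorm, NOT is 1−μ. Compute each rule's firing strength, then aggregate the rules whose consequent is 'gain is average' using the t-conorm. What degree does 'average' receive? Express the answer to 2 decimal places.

0.41

R1: low=0.41, quiet=0.85; AND[max(0, a+b−1)] → w = 0.26
R2: quiet=0.85, ¬medium=1−0.70=0.30; AND[max(0, a+b−1)] → w = 0.15
R3: quiet=0.85, low=0.41; AND[max(0, a+b−1)] → w = 0.26
R4: quiet=0.85, ¬medium=1−0.70=0.30; AND[max(0, a+b−1)] → w = 0.15
Rules with consequent 'average': {R3, R4} → strengths 0.26, 0.15
Aggregate via t-conorm [min(1, a+b)]: 0.41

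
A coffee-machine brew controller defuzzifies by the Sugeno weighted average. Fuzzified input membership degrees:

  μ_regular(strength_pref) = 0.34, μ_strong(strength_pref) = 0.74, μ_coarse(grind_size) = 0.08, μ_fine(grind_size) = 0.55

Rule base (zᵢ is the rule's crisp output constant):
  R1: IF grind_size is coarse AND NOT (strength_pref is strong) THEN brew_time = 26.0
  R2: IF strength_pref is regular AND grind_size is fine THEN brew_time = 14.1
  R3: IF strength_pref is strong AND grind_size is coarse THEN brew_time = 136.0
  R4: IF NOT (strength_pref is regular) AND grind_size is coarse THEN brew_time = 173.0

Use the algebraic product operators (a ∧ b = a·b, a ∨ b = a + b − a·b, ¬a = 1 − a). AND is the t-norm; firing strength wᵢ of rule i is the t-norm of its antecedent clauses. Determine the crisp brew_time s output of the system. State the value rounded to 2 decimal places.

63.67

R1 (z=26.0): coarse=0.08, ¬strong=1−0.74=0.26; AND[a·b] → w = 0.0208
R2 (z=14.1): regular=0.34, fine=0.55; AND[a·b] → w = 0.1870
R3 (z=136.0): strong=0.74, coarse=0.08; AND[a·b] → w = 0.0592
R4 (z=173.0): ¬regular=1−0.34=0.66, coarse=0.08; AND[a·b] → w = 0.0528
Weighted average = (0.0208·26.0 + 0.1870·14.1 + 0.0592·136.0 + 0.0528·173.0) / (0.0208 + 0.1870 + 0.0592 + 0.0528)
  = 20.3631 / 0.3198 = 63.67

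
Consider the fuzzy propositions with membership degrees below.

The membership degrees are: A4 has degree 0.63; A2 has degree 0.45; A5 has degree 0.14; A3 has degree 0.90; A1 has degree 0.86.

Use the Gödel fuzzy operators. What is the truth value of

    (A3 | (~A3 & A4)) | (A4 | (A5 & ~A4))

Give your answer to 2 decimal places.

0.90

~A3 = 1 − 0.90 = 0.10
~A3 & A4 = min(a, b) on (0.10, 0.63) = 0.10
A3 | (~A3 & A4) = max(a, b) on (0.90, 0.10) = 0.90
~A4 = 1 − 0.63 = 0.37
A5 & ~A4 = min(a, b) on (0.14, 0.37) = 0.14
A4 | (A5 & ~A4) = max(a, b) on (0.63, 0.14) = 0.63
(A3 | (~A3 & A4)) | (A4 | (A5 & ~A4)) = max(a, b) on (0.90, 0.63) = 0.90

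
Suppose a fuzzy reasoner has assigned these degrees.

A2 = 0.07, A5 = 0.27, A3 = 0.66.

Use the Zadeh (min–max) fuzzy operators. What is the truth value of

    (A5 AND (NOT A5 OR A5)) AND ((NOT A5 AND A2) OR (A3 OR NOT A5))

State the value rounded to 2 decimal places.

0.27

NOT A5 = 1 − 0.27 = 0.73
NOT A5 OR A5 = max(a, b) on (0.73, 0.27) = 0.73
A5 AND (NOT A5 OR A5) = min(a, b) on (0.27, 0.73) = 0.27
NOT A5 = 1 − 0.27 = 0.73
NOT A5 AND A2 = min(a, b) on (0.73, 0.07) = 0.07
NOT A5 = 1 − 0.27 = 0.73
A3 OR NOT A5 = max(a, b) on (0.66, 0.73) = 0.73
(NOT A5 AND A2) OR (A3 OR NOT A5) = max(a, b) on (0.07, 0.73) = 0.73
(A5 AND (NOT A5 OR A5)) AND ((NOT A5 AND A2) OR (A3 OR NOT A5)) = min(a, b) on (0.27, 0.73) = 0.27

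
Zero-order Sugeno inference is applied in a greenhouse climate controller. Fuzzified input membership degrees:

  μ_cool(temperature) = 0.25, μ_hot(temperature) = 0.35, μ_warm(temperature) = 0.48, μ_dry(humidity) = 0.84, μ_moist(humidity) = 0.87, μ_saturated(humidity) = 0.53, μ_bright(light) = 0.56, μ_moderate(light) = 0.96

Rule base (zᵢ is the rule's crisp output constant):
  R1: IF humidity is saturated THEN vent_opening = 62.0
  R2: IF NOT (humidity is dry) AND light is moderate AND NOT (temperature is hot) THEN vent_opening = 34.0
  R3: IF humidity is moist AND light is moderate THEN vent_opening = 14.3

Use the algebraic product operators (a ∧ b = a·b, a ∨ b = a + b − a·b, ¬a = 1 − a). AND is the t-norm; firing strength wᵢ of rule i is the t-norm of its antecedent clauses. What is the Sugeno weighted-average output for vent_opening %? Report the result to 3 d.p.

R1 (z=62.0): saturated=0.53 → w = 0.5300
R2 (z=34.0): ¬dry=1−0.84=0.16, moderate=0.96, ¬hot=1−0.35=0.65; AND[a·b] → w = 0.0998
R3 (z=14.3): moist=0.87, moderate=0.96; AND[a·b] → w = 0.8352
Weighted average = (0.5300·62.0 + 0.0998·34.0 + 0.8352·14.3) / (0.5300 + 0.0998 + 0.8352)
  = 48.1979 / 1.4650 = 32.899

32.899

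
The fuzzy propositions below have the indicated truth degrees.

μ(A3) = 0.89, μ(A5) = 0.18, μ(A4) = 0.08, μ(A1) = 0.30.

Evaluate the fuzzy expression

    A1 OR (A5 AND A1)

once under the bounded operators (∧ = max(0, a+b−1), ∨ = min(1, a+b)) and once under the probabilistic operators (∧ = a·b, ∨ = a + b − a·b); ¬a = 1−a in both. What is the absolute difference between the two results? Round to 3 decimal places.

Under bounded:
  A5 AND A1 = max(0, a+b−1) on (0.18, 0.30) = 0.00
  A1 OR (A5 AND A1) = min(1, a+b) on (0.30, 0.00) = 0.30
  → value = 0.3000
Under probabilistic:
  A5 AND A1 = a·b on (0.1800, 0.3000) = 0.0540
  A1 OR (A5 AND A1) = a + b − a·b on (0.3000, 0.0540) = 0.3378
  → value = 0.3378
|0.3000 − 0.3378| = 0.038

0.038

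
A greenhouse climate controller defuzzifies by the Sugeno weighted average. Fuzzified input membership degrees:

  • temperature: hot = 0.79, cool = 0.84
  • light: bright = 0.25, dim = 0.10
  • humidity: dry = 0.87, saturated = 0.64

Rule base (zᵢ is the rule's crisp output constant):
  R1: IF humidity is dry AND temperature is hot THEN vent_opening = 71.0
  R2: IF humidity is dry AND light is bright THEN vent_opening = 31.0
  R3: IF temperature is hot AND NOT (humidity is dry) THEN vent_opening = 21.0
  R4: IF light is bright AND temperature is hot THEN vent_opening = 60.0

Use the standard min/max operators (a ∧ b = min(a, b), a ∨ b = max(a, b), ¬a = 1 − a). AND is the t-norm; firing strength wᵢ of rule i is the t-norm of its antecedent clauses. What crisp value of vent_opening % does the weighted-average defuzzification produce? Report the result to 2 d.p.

R1 (z=71.0): dry=0.87, hot=0.79; AND[min(a, b)] → w = 0.79
R2 (z=31.0): dry=0.87, bright=0.25; AND[min(a, b)] → w = 0.25
R3 (z=21.0): hot=0.79, ¬dry=1−0.87=0.13; AND[min(a, b)] → w = 0.13
R4 (z=60.0): bright=0.25, hot=0.79; AND[min(a, b)] → w = 0.25
Weighted average = (0.79·71.0 + 0.25·31.0 + 0.13·21.0 + 0.25·60.0) / (0.79 + 0.25 + 0.13 + 0.25)
  = 81.5700 / 1.4200 = 57.44

57.44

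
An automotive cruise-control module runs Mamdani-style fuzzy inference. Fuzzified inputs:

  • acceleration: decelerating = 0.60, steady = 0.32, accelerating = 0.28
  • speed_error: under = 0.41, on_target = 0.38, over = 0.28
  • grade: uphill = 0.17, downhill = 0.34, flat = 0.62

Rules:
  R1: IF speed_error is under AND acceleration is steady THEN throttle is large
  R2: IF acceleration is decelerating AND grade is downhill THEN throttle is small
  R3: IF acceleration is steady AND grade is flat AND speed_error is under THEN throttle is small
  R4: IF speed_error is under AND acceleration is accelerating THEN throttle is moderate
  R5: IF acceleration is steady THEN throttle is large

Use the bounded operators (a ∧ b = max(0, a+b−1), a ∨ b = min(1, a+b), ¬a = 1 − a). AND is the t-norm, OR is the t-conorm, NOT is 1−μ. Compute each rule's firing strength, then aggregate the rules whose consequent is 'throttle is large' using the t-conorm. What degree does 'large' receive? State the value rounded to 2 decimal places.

R1: under=0.41, steady=0.32; AND[max(0, a+b−1)] → w = 0.00
R2: decelerating=0.60, downhill=0.34; AND[max(0, a+b−1)] → w = 0.00
R3: steady=0.32, flat=0.62, under=0.41; AND[max(0, a+b−1)] → w = 0.00
R4: under=0.41, accelerating=0.28; AND[max(0, a+b−1)] → w = 0.00
R5: steady=0.32 → w = 0.32
Rules with consequent 'large': {R1, R5} → strengths 0.00, 0.32
Aggregate via t-conorm [min(1, a+b)]: 0.32

0.32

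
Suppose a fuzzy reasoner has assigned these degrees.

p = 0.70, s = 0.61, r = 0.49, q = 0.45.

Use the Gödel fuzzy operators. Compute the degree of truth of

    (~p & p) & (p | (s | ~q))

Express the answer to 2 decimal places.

~p = 1 − 0.70 = 0.30
~p & p = min(a, b) on (0.30, 0.70) = 0.30
~q = 1 − 0.45 = 0.55
s | ~q = max(a, b) on (0.61, 0.55) = 0.61
p | (s | ~q) = max(a, b) on (0.70, 0.61) = 0.70
(~p & p) & (p | (s | ~q)) = min(a, b) on (0.30, 0.70) = 0.30

0.30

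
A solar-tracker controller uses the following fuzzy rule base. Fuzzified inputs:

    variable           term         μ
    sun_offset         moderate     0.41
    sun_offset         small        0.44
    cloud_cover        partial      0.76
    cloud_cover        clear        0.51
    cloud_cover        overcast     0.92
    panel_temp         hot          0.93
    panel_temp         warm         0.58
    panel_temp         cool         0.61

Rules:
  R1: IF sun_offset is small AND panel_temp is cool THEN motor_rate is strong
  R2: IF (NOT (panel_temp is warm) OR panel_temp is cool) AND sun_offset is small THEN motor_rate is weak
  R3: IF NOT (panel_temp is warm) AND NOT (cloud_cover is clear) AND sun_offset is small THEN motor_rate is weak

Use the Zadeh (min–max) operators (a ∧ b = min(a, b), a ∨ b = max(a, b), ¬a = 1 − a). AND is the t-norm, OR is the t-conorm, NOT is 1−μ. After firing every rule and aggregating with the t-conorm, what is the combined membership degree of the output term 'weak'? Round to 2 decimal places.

R1: small=0.44, cool=0.61; AND[min(a, b)] → w = 0.44
R2: (¬warm=1−0.58=0.42 OR cool=0.61) = 0.61; AND[min(a, b)] with small=0.44 → w = 0.44
R3: ¬warm=1−0.58=0.42, ¬clear=1−0.51=0.49, small=0.44; AND[min(a, b)] → w = 0.42
Rules with consequent 'weak': {R2, R3} → strengths 0.44, 0.42
Aggregate via t-conorm [max(a, b)]: 0.44

0.44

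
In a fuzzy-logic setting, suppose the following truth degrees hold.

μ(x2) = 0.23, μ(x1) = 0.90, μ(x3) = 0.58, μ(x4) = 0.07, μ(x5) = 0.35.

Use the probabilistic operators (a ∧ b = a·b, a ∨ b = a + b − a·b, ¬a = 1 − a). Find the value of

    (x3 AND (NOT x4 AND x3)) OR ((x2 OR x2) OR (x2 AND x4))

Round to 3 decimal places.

0.599

NOT x4 = 1 − 0.0700 = 0.9300
NOT x4 AND x3 = a·b on (0.9300, 0.5800) = 0.5394
x3 AND (NOT x4 AND x3) = a·b on (0.5800, 0.5394) = 0.3129
x2 OR x2 = a + b − a·b on (0.2300, 0.2300) = 0.4071
x2 AND x4 = a·b on (0.2300, 0.0700) = 0.0161
(x2 OR x2) OR (x2 AND x4) = a + b − a·b on (0.4071, 0.0161) = 0.4166
(x3 AND (NOT x4 AND x3)) OR ((x2 OR x2) OR (x2 AND x4)) = a + b − a·b on (0.3129, 0.4166) = 0.5991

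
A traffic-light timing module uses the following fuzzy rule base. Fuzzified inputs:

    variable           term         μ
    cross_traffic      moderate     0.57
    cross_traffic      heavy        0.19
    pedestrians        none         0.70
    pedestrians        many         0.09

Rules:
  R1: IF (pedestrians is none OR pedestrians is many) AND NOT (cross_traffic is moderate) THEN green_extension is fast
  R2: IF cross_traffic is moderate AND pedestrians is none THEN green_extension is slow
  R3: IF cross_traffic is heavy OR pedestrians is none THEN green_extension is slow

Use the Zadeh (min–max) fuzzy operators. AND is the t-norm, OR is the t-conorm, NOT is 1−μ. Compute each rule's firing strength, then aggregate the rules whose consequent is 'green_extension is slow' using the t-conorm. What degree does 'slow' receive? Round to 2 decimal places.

0.70

R1: (none=0.70 OR many=0.09) = 0.70; AND[min(a, b)] with ¬moderate=1−0.57=0.43 → w = 0.43
R2: moderate=0.57, none=0.70; AND[min(a, b)] → w = 0.57
R3: heavy=0.19, none=0.70; OR[max(a, b)] → w = 0.70
Rules with consequent 'slow': {R2, R3} → strengths 0.57, 0.70
Aggregate via t-conorm [max(a, b)]: 0.70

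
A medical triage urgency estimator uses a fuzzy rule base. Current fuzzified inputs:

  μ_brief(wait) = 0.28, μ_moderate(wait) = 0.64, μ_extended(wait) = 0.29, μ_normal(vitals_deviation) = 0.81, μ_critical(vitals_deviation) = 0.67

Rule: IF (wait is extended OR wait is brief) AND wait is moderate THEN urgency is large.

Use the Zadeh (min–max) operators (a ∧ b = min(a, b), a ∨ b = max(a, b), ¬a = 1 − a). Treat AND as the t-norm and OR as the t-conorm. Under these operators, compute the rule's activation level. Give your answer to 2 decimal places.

0.29

firing strength: (extended=0.29 OR brief=0.28) = 0.29; AND[min(a, b)] with moderate=0.64 → w = 0.29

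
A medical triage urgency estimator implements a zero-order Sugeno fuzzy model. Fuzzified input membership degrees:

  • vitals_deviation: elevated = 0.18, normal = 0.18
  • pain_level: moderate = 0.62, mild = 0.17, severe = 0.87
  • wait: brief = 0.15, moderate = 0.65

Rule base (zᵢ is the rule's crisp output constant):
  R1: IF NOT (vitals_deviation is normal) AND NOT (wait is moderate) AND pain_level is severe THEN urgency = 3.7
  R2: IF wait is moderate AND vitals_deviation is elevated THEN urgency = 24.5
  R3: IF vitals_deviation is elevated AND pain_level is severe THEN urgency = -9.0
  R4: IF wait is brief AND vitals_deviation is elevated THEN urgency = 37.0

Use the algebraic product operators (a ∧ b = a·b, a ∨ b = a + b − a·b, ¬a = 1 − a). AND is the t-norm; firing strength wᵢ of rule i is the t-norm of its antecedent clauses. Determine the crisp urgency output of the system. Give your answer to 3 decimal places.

R1 (z=3.7): ¬normal=1−0.18=0.82, ¬moderate=1−0.65=0.35, severe=0.87; AND[a·b] → w = 0.2497
R2 (z=24.5): moderate=0.65, elevated=0.18; AND[a·b] → w = 0.1170
R3 (z=-9.0): elevated=0.18, severe=0.87; AND[a·b] → w = 0.1566
R4 (z=37.0): brief=0.15, elevated=0.18; AND[a·b] → w = 0.0270
Weighted average = (0.2497·3.7 + 0.1170·24.5 + 0.1566·-9.0 + 0.0270·37.0) / (0.2497 + 0.1170 + 0.1566 + 0.0270)
  = 3.3800 / 0.5503 = 6.142

6.142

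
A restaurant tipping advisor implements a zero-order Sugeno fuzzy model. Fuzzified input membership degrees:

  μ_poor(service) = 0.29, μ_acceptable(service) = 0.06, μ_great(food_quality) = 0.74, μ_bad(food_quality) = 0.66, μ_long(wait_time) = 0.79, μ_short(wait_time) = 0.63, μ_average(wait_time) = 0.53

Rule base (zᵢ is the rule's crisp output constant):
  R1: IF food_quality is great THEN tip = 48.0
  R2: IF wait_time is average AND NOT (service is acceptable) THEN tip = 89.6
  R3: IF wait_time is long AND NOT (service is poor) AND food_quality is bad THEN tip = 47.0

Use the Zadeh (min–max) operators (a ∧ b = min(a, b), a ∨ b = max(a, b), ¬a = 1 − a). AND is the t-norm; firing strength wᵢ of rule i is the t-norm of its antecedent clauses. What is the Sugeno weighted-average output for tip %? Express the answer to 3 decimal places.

59.082

R1 (z=48.0): great=0.74 → w = 0.74
R2 (z=89.6): average=0.53, ¬acceptable=1−0.06=0.94; AND[min(a, b)] → w = 0.53
R3 (z=47.0): long=0.79, ¬poor=1−0.29=0.71, bad=0.66; AND[min(a, b)] → w = 0.66
Weighted average = (0.74·48.0 + 0.53·89.6 + 0.66·47.0) / (0.74 + 0.53 + 0.66)
  = 114.0280 / 1.9300 = 59.082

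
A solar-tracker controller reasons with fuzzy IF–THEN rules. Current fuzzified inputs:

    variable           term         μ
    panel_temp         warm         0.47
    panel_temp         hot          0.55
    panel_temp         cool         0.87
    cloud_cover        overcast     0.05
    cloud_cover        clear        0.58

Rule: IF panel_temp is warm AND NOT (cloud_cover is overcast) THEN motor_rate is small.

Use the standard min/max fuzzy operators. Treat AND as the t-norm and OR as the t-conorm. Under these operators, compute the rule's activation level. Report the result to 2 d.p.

0.47

firing strength: warm=0.47, ¬overcast=1−0.05=0.95; AND[min(a, b)] → w = 0.47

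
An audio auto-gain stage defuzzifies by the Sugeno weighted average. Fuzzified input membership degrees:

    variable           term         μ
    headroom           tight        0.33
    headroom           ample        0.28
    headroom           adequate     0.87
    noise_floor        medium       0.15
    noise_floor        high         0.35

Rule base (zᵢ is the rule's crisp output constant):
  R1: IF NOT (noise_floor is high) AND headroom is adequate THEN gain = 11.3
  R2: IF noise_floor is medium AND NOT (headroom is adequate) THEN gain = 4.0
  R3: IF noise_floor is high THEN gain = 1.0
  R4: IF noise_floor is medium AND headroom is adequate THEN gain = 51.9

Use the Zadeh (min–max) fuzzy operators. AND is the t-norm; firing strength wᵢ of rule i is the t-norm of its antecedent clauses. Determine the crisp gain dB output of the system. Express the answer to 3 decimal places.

12.500

R1 (z=11.3): ¬high=1−0.35=0.65, adequate=0.87; AND[min(a, b)] → w = 0.65
R2 (z=4.0): medium=0.15, ¬adequate=1−0.87=0.13; AND[min(a, b)] → w = 0.13
R3 (z=1.0): high=0.35 → w = 0.35
R4 (z=51.9): medium=0.15, adequate=0.87; AND[min(a, b)] → w = 0.15
Weighted average = (0.65·11.3 + 0.13·4.0 + 0.35·1.0 + 0.15·51.9) / (0.65 + 0.13 + 0.35 + 0.15)
  = 16.0000 / 1.2800 = 12.500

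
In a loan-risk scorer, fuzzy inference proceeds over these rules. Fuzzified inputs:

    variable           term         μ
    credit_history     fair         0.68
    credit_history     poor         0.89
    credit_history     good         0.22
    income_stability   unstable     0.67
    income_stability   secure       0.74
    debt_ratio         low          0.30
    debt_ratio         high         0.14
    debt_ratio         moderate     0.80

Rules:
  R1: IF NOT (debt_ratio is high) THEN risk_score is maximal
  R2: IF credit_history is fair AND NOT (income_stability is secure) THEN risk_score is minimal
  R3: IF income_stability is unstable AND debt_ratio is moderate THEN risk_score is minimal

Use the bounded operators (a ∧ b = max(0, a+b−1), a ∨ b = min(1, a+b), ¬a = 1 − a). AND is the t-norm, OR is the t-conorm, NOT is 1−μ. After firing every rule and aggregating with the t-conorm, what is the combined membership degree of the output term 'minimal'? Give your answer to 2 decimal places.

0.47

R1: ¬high=1−0.14=0.86 → w = 0.86
R2: fair=0.68, ¬secure=1−0.74=0.26; AND[max(0, a+b−1)] → w = 0.00
R3: unstable=0.67, moderate=0.80; AND[max(0, a+b−1)] → w = 0.47
Rules with consequent 'minimal': {R2, R3} → strengths 0.00, 0.47
Aggregate via t-conorm [min(1, a+b)]: 0.47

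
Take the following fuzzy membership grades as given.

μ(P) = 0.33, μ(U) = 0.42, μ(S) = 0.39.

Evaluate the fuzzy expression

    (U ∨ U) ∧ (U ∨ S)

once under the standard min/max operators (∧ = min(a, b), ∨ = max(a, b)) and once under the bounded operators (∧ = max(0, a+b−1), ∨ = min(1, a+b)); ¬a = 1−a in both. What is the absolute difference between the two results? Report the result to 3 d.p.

0.230

Under standard min/max:
  U ∨ U = max(a, b) on (0.42, 0.42) = 0.42
  U ∨ S = max(a, b) on (0.42, 0.39) = 0.42
  (U ∨ U) ∧ (U ∨ S) = min(a, b) on (0.42, 0.42) = 0.42
  → value = 0.4200
Under bounded:
  U ∨ U = min(1, a+b) on (0.42, 0.42) = 0.84
  U ∨ S = min(1, a+b) on (0.42, 0.39) = 0.81
  (U ∨ U) ∧ (U ∨ S) = max(0, a+b−1) on (0.84, 0.81) = 0.65
  → value = 0.6500
|0.4200 − 0.6500| = 0.230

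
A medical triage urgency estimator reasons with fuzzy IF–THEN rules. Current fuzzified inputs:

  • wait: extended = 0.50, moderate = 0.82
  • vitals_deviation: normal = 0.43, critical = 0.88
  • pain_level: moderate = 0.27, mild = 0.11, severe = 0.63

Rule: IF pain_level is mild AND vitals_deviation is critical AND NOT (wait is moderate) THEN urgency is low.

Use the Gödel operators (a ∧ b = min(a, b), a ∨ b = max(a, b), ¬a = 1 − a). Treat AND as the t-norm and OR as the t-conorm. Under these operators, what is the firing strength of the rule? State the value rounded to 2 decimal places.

firing strength: mild=0.11, critical=0.88, ¬moderate=1−0.82=0.18; AND[min(a, b)] → w = 0.11

0.11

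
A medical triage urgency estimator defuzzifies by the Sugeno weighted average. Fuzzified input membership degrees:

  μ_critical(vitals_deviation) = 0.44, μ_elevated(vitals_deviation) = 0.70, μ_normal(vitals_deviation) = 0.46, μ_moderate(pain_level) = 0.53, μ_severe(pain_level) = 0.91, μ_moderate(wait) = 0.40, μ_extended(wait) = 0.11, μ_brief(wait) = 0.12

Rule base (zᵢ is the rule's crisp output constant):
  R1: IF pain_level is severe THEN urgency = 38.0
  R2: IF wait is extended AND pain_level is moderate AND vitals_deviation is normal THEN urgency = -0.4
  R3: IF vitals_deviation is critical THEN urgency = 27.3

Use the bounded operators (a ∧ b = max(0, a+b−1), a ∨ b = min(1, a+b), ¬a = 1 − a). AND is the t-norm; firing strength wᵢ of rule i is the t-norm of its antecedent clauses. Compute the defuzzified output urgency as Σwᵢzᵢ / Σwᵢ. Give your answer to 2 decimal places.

R1 (z=38.0): severe=0.91 → w = 0.91
R2 (z=-0.4): extended=0.11, moderate=0.53, normal=0.46; AND[max(0, a+b−1)] → w = 0.00
R3 (z=27.3): critical=0.44 → w = 0.44
Weighted average = (0.91·38.0 + 0.00·-0.4 + 0.44·27.3) / (0.91 + 0.00 + 0.44)
  = 46.5920 / 1.3500 = 34.51

34.51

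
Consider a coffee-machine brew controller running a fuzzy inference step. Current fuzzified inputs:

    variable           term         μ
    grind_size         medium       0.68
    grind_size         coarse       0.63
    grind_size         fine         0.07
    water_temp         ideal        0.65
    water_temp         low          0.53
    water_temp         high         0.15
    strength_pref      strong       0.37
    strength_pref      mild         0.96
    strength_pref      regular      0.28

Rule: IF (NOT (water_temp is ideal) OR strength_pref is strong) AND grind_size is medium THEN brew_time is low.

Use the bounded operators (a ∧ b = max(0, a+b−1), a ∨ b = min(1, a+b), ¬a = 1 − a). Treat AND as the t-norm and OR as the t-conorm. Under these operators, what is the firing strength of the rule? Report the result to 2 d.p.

0.40

firing strength: (¬ideal=1−0.65=0.35 OR strong=0.37) = 0.72; AND[max(0, a+b−1)] with medium=0.68 → w = 0.40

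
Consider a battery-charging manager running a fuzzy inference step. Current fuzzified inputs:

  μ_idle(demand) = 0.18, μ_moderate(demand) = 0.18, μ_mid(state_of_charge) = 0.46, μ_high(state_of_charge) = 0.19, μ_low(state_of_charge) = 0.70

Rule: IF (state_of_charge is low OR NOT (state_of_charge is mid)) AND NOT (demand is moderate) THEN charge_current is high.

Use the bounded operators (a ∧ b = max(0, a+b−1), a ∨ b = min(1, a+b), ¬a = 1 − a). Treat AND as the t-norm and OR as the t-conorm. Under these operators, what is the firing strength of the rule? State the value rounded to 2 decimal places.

firing strength: (low=0.70 OR ¬mid=1−0.46=0.54) = 1.00; AND[max(0, a+b−1)] with ¬moderate=1−0.18=0.82 → w = 0.82

0.82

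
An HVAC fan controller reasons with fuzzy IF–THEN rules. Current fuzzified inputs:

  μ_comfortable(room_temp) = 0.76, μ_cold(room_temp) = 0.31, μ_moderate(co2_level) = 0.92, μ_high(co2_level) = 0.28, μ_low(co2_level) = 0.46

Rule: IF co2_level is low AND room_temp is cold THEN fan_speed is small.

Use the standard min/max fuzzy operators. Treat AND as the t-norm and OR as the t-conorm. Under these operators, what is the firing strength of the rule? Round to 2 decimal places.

firing strength: low=0.46, cold=0.31; AND[min(a, b)] → w = 0.31

0.31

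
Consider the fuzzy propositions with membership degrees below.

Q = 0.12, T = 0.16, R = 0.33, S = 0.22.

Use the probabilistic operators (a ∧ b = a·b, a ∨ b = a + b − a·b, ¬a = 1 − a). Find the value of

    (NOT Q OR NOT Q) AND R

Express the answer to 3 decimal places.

NOT Q = 1 − 0.1200 = 0.8800
NOT Q = 1 − 0.1200 = 0.8800
NOT Q OR NOT Q = a + b − a·b on (0.8800, 0.8800) = 0.9856
(NOT Q OR NOT Q) AND R = a·b on (0.9856, 0.3300) = 0.3252

0.325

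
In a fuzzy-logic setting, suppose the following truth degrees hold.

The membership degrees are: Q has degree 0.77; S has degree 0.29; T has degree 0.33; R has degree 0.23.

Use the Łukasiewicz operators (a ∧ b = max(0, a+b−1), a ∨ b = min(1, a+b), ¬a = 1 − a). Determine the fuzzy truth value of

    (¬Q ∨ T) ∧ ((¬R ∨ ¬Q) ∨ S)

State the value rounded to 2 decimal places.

¬Q = 1 − 0.77 = 0.23
¬Q ∨ T = min(1, a+b) on (0.23, 0.33) = 0.56
¬R = 1 − 0.23 = 0.77
¬Q = 1 − 0.77 = 0.23
¬R ∨ ¬Q = min(1, a+b) on (0.77, 0.23) = 1.00
(¬R ∨ ¬Q) ∨ S = min(1, a+b) on (1.00, 0.29) = 1.00
(¬Q ∨ T) ∧ ((¬R ∨ ¬Q) ∨ S) = max(0, a+b−1) on (0.56, 1.00) = 0.56

0.56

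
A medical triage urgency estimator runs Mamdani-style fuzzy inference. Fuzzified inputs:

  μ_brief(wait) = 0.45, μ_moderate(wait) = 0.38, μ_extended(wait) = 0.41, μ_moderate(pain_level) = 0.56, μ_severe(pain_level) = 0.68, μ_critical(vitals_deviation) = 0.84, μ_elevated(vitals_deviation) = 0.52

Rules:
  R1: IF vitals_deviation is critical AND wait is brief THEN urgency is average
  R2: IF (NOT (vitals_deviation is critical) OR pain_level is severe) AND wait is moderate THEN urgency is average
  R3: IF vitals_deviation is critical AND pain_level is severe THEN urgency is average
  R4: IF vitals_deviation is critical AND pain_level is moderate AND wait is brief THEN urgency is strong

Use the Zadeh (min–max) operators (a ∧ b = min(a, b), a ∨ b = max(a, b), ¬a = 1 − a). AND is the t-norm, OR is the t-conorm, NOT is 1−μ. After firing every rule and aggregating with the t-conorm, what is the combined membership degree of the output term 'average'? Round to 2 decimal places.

R1: critical=0.84, brief=0.45; AND[min(a, b)] → w = 0.45
R2: (¬critical=1−0.84=0.16 OR severe=0.68) = 0.68; AND[min(a, b)] with moderate=0.38 → w = 0.38
R3: critical=0.84, severe=0.68; AND[min(a, b)] → w = 0.68
R4: critical=0.84, moderate=0.56, brief=0.45; AND[min(a, b)] → w = 0.45
Rules with consequent 'average': {R1, R2, R3} → strengths 0.45, 0.38, 0.68
Aggregate via t-conorm [max(a, b)]: 0.68

0.68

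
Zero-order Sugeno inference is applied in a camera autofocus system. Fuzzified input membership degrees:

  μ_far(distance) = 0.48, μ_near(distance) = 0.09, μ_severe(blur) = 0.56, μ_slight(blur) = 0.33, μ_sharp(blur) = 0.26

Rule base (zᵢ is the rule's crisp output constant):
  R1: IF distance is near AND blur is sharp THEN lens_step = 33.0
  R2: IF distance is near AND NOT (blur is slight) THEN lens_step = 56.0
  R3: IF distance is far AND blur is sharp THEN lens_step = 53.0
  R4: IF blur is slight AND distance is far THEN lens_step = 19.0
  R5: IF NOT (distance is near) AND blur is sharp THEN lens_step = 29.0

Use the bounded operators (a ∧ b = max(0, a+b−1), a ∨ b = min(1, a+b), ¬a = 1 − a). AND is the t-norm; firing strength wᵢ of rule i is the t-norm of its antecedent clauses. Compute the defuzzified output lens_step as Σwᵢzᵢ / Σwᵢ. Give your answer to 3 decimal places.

R1 (z=33.0): near=0.09, sharp=0.26; AND[max(0, a+b−1)] → w = 0.00
R2 (z=56.0): near=0.09, ¬slight=1−0.33=0.67; AND[max(0, a+b−1)] → w = 0.00
R3 (z=53.0): far=0.48, sharp=0.26; AND[max(0, a+b−1)] → w = 0.00
R4 (z=19.0): slight=0.33, far=0.48; AND[max(0, a+b−1)] → w = 0.00
R5 (z=29.0): ¬near=1−0.09=0.91, sharp=0.26; AND[max(0, a+b−1)] → w = 0.17
Weighted average = (0.00·33.0 + 0.00·56.0 + 0.00·53.0 + 0.00·19.0 + 0.17·29.0) / (0.00 + 0.00 + 0.00 + 0.00 + 0.17)
  = 4.9300 / 0.1700 = 29.000

29.000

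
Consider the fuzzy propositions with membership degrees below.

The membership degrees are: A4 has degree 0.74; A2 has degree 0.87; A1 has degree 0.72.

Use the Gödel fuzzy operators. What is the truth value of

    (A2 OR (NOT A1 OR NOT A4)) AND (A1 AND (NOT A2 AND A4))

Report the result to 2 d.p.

0.13

NOT A1 = 1 − 0.72 = 0.28
NOT A4 = 1 − 0.74 = 0.26
NOT A1 OR NOT A4 = max(a, b) on (0.28, 0.26) = 0.28
A2 OR (NOT A1 OR NOT A4) = max(a, b) on (0.87, 0.28) = 0.87
NOT A2 = 1 − 0.87 = 0.13
NOT A2 AND A4 = min(a, b) on (0.13, 0.74) = 0.13
A1 AND (NOT A2 AND A4) = min(a, b) on (0.72, 0.13) = 0.13
(A2 OR (NOT A1 OR NOT A4)) AND (A1 AND (NOT A2 AND A4)) = min(a, b) on (0.87, 0.13) = 0.13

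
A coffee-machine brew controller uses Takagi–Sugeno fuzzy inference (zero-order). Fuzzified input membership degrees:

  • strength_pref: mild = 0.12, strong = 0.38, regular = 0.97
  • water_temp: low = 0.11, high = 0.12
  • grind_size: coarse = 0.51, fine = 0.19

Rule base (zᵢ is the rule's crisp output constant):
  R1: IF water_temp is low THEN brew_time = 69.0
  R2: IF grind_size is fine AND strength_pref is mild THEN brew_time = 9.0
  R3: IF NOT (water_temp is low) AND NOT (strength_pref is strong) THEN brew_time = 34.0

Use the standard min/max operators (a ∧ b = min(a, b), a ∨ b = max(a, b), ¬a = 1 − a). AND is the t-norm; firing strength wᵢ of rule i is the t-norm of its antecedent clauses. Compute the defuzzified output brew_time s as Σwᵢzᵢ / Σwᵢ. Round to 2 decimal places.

R1 (z=69.0): low=0.11 → w = 0.11
R2 (z=9.0): fine=0.19, mild=0.12; AND[min(a, b)] → w = 0.12
R3 (z=34.0): ¬low=1−0.11=0.89, ¬strong=1−0.38=0.62; AND[min(a, b)] → w = 0.62
Weighted average = (0.11·69.0 + 0.12·9.0 + 0.62·34.0) / (0.11 + 0.12 + 0.62)
  = 29.7500 / 0.8500 = 35.00

35.00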